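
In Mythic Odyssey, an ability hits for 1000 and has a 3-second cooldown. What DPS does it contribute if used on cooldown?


DPS = damage / cooldown
= 1000 / 3
= 333.33

333.33 DPS


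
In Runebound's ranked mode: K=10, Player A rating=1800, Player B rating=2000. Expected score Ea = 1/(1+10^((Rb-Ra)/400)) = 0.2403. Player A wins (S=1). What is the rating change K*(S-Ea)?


Elo update: delta = K * (S - Ea), where S = 1 (wins)
S - Ea = 1 - 0.2403 = 0.7597
Rating change = 10 * 0.7597
= 7.60

7.60 rating points


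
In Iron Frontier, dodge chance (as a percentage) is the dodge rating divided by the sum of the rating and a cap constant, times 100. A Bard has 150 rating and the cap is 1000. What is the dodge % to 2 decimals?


dodge% = 150 / (150 + 1000) * 100
= 150 / 1150 * 100
= 0.130435 * 100
= 13.04%

13.04%


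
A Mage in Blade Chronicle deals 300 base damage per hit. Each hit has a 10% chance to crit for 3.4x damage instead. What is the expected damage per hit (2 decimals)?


E[dmg] = base * (1 + crit_chance * (crit_mult - 1))
cc as decimal = 10/100 = 0.1
cm - 1 = 3.4 - 1 = 2.4
Bonus factor = 0.1 * 2.4 = 0.24
Total multiplier = 1 + 0.24 = 1.24
Expected damage = 300 * 1.24 = 372.00

372.00 damage


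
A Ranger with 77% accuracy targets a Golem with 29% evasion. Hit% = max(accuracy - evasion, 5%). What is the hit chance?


accuracy - evasion = 77 - 29 = 48
Apply floor: max(48, 5) = 48
Hit chance = 48%

48%


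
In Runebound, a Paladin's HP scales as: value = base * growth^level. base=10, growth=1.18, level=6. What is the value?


value = base * growth^level
= 10 * 1.18^6
= 10 * 2.699554
= 27.00

27.00 HP


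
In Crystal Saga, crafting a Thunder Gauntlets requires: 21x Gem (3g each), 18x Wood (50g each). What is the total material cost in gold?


Cost breakdown:
  Gem: 21 * 3 = 63
  Wood: 18 * 50 = 900
Total = 63 + 900 = 963

963 gold


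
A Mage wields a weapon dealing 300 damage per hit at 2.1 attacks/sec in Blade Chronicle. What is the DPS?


DPS = damage * attack_speed
= 300 * 2.1
= 630.0

630.0 DPS


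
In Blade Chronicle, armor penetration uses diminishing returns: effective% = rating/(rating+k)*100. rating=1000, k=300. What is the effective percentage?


effective% = rating / (rating + k) * 100
= 1000 / (1000 + 300) * 100
= 1000 / 1300 * 100
= 0.769231 * 100
= 76.92%

76.92%


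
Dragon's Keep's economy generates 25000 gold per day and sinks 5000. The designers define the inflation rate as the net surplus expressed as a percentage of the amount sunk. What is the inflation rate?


Net gold = 25000 - 5000 = 20000
Inflation rate = net / sunk * 100 = 20000 / 5000 * 100
= 4.0 * 100
= 400.00%

400.00%


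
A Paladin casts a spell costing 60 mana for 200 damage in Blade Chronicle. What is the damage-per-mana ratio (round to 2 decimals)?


Efficiency = damage / mana
= 200 / 60
= 3.33

3.33 dmg/mana


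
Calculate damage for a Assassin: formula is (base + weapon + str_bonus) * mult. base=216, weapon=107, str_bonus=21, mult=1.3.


Sum base + weapon + str = 216 + 107 + 21 = 344
Multiply by 1.3:
344 * 1.3 = 447.2

447.2 damage


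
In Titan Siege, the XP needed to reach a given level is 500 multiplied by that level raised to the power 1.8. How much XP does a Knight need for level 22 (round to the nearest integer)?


XP = 500 * level^1.8
Substitute level = 22:
XP = 500 * 22^1.8
= 500 * 260.832
= 130416

130416 XP


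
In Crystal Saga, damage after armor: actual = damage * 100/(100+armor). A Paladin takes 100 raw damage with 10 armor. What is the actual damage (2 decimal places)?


actual = 100 * 100 / (100 + 10)
= 100 * 100 / 110
= 10000 / 110
= 90.91

90.91 damage


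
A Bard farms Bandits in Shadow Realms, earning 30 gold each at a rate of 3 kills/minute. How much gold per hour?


Gold per minute = 30 * 3 = 90
Gold per hour = 90 * 60 = 5400

5400 gold/hour


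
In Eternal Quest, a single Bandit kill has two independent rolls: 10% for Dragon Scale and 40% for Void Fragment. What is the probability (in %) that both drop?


For independent events, P(both) = P(A) * P(B)
= 10% * 40%
= 400 / 100 %
= 4.0%

4.0%


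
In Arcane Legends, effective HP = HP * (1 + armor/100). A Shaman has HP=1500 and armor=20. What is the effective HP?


EHP = 1500 * (1 + 20/100)
= 1500 * (1 + 0.2)
= 1500 * 1.2
= 1800.0

1800.0 EHP


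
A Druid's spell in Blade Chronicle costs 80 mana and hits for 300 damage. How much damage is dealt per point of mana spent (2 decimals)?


Efficiency = damage / mana
= 300 / 80
= 3.75

3.75 dmg/mana


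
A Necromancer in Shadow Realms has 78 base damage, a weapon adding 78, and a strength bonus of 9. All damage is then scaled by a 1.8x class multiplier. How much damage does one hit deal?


Sum base + weapon + str = 78 + 78 + 9 = 165
Multiply by 1.8:
165 * 1.8 = 297.0

297.0 damage


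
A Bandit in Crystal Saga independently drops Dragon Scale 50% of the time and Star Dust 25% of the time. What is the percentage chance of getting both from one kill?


For independent events, P(both) = P(A) * P(B)
= 50% * 25%
= 1250 / 100 %
= 12.5%

12.5%


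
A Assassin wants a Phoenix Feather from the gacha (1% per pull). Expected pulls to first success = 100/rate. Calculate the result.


Expected pulls for a geometric distribution = 1/p = 100 / rate%
= 100 / 1
= 100.0

100.0 pulls


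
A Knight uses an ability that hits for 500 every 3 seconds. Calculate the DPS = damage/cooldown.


DPS = damage / cooldown
= 500 / 3
= 166.67

166.67 DPS


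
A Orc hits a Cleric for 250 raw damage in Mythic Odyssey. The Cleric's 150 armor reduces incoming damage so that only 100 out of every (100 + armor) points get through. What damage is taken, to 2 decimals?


actual = 250 * 100 / (100 + 150)
= 250 * 100 / 250
= 25000 / 250
= 100.00

100.00 damage


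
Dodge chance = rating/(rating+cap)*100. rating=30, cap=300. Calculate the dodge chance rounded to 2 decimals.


dodge% = 30 / (30 + 300) * 100
= 30 / 330 * 100
= 0.090909 * 100
= 9.09%

9.09%


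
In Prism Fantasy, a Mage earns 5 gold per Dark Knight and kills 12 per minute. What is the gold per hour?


Gold per minute = 5 * 12 = 60
Gold per hour = 60 * 60 = 3600

3600 gold/hour


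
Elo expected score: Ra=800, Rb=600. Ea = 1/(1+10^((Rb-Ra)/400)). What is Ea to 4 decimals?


Elo expected score: Ea = 1/(1 + 10^((Rb-Ra)/400))
Rb - Ra = 600 - 800 = -200
(Rb-Ra)/400 = -200/400 = -0.5
10^-0.5 = 0.316228
Ea = 1/(1 + 0.316228) = 1/1.316228 = 0.7597

0.7597


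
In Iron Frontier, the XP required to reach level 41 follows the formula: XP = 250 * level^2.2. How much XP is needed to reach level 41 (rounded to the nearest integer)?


XP = 250 * level^2.2
Substitute level = 41:
XP = 250 * 41^2.2
= 250 * 3532.8442
= 883211

883211 XP


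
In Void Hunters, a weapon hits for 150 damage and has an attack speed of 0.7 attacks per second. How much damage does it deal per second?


DPS = damage * attack_speed
= 150 * 0.7
= 105.0

105.0 DPS


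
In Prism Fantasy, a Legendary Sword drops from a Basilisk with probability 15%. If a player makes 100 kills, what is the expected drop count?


Expected drops = kills * (drop_rate / 100)
= 100 * (15 / 100)
= 100 * 0.15
= 15.0

15.0 drops


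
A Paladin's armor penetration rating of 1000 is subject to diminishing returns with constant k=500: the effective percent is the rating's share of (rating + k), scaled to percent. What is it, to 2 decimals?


effective% = rating / (rating + k) * 100
= 1000 / (1000 + 500) * 100
= 1000 / 1500 * 100
= 0.666667 * 100
= 66.67%

66.67%


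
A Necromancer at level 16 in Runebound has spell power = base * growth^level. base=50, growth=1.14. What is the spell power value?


value = base * growth^level
= 50 * 1.14^16
= 50 * 8.137249
= 406.86

406.86 spell power


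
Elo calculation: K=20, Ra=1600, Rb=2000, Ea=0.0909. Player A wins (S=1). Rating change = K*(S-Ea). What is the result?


Elo update: delta = K * (S - Ea), where S = 1 (wins)
S - Ea = 1 - 0.0909 = 0.9091
Rating change = 20 * 0.9091
= 18.18

18.18 rating points


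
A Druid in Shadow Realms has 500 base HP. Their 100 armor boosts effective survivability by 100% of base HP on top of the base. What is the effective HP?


EHP = 500 * (1 + 100/100)
= 500 * (1 + 1.0)
= 500 * 2.0
= 1000.0

1000.0 EHP


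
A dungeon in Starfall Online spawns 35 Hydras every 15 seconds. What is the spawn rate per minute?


Spawns per minute = count * (60 / interval)
= 35 * (60 / 15)
= 35 * 4.0
= 140.0

140.0 per minute


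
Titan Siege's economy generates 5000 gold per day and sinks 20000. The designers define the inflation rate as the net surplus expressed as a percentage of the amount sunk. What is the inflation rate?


Net gold = 5000 - 20000 = -15000
Inflation rate = net / sunk * 100 = -15000 / 20000 * 100
= -0.75 * 100
= -75.00%

-75.00%


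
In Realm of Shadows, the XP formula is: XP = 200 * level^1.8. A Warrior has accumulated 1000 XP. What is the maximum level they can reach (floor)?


XP = 200 * level^1.8, so level = (XP / 200)^(1/1.8)
= (1000 / 200)^(1/1.8)
= 5.0^0.5556
= 2.4452
Floor: level = 2

level 2


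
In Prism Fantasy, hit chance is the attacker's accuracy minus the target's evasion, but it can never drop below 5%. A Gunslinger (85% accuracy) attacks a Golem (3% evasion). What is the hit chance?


accuracy - evasion = 85 - 3 = 82
Apply floor: max(82, 5) = 82
Hit chance = 82%

82%


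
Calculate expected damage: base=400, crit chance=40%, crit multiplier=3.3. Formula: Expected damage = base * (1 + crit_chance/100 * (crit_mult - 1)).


E[dmg] = base * (1 + crit_chance * (crit_mult - 1))
cc as decimal = 40/100 = 0.4
cm - 1 = 3.3 - 1 = 2.3
Bonus factor = 0.4 * 2.3 = 0.92
Total multiplier = 1 + 0.92 = 1.92
Expected damage = 400 * 1.92 = 768.00

768.00 damage


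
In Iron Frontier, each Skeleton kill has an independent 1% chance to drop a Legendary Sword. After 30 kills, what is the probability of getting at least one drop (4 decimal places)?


P(at least one) = 1 - P(none) = 1 - (1-p)^n
p = 1/100 = 0.01
1 - p = 0.99
(1 - p)^30 = 0.99^30 = 0.739700
P(at least one) = 1 - 0.739700 = 0.2603

0.2603


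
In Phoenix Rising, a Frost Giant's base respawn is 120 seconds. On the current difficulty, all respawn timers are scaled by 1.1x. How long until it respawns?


Respawn time = base * multiplier
= 120 * 1.1
= 132.0 seconds

132.0 seconds


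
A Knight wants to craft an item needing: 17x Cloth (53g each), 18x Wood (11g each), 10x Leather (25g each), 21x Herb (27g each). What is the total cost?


Cost breakdown:
  Cloth: 17 * 53 = 901
  Wood: 18 * 11 = 198
  Leather: 10 * 25 = 250
  Herb: 21 * 27 = 567
Total = 901 + 198 + 250 + 567 = 1916

1916 gold


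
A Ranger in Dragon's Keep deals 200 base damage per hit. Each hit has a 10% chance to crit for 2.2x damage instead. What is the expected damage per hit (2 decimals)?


E[dmg] = base * (1 + crit_chance * (crit_mult - 1))
cc as decimal = 10/100 = 0.1
cm - 1 = 2.2 - 1 = 1.2
Bonus factor = 0.1 * 1.2 = 0.12
Total multiplier = 1 + 0.12 = 1.12
Expected damage = 200 * 1.12 = 224.00

224.00 damage


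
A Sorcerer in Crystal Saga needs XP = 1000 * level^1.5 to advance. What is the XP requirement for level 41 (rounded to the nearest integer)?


XP = 1000 * level^1.5
Substitute level = 41:
XP = 1000 * 41^1.5
= 1000 * 262.5281
= 262528

262528 XP


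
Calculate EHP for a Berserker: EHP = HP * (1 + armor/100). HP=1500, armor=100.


EHP = 1500 * (1 + 100/100)
= 1500 * (1 + 1.0)
= 1500 * 2.0
= 3000.0

3000.0 EHP


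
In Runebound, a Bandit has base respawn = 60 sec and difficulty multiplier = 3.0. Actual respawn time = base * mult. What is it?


Respawn time = base * multiplier
= 60 * 3.0
= 180.0 seconds

180.0 seconds


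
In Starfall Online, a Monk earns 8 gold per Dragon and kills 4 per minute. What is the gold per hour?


Gold per minute = 8 * 4 = 32
Gold per hour = 32 * 60 = 1920

1920 gold/hour


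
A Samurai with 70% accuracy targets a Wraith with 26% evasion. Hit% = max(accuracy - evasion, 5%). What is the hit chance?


accuracy - evasion = 70 - 26 = 44
Apply floor: max(44, 5) = 44
Hit chance = 44%

44%


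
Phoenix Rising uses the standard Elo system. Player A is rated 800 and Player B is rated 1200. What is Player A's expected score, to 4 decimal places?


Elo expected score: Ea = 1/(1 + 10^((Rb-Ra)/400))
Rb - Ra = 1200 - 800 = 400
(Rb-Ra)/400 = 400/400 = 1.0
10^1.0 = 10.0
Ea = 1/(1 + 10.0) = 1/11.0 = 0.0909

0.0909


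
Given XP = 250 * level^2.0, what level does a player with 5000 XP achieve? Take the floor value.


XP = 250 * level^2.0, so level = (XP / 250)^(1/2.0)
= (5000 / 250)^(1/2.0)
= 20.0^0.5
= 4.4721
Floor: level = 4

level 4


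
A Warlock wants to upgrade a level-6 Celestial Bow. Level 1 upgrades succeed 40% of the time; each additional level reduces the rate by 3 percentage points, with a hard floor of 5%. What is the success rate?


raw_rate = 40 - 3 * (6 - 1)
= 40 - 3 * 5
= 40 - 15
= 25
Apply floor: max(25, 5) = 25%

25%


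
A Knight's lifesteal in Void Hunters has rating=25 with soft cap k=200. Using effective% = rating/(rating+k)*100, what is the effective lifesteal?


effective% = rating / (rating + k) * 100
= 25 / (25 + 200) * 100
= 25 / 225 * 100
= 0.111111 * 100
= 11.11%

11.11%


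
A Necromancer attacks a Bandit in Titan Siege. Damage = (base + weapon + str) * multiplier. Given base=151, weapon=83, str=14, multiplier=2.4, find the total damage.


Sum base + weapon + str = 151 + 83 + 14 = 248
Multiply by 2.4:
248 * 2.4 = 595.2

595.2 damage


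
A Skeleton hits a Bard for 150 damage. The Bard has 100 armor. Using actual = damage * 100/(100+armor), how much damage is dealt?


actual = 150 * 100 / (100 + 100)
= 150 * 100 / 200
= 15000 / 200
= 75.00

75.00 damage


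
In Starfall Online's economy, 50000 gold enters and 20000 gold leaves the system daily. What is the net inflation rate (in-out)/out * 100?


Net gold = 50000 - 20000 = 30000
Inflation rate = net / sunk * 100 = 30000 / 20000 * 100
= 1.5 * 100
= 150.00%

150.00%


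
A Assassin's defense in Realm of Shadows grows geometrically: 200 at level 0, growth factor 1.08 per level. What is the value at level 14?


value = base * growth^level
= 200 * 1.08^14
= 200 * 2.937194
= 587.44

587.44 defense


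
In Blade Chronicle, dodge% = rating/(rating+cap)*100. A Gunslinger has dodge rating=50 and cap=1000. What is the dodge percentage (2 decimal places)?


dodge% = 50 / (50 + 1000) * 100
= 50 / 1050 * 100
= 0.047619 * 100
= 4.76%

4.76%


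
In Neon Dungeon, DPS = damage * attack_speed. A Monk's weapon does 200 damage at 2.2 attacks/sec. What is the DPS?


DPS = damage * attack_speed
= 200 * 2.2
= 440.0

440.0 DPS


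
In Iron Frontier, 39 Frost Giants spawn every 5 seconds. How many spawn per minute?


Spawns per minute = count * (60 / interval)
= 39 * (60 / 5)
= 39 * 12.0
= 468.0

468.0 per minute


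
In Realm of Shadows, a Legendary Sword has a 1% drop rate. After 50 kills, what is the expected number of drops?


Expected drops = kills * (drop_rate / 100)
= 50 * (1 / 100)
= 50 * 0.01
= 0.5

0.5 drops


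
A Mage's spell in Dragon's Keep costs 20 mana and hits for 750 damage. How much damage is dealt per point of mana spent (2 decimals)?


Efficiency = damage / mana
= 750 / 20
= 37.50

37.50 dmg/mana


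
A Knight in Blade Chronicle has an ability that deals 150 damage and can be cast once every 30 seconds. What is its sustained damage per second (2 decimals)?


DPS = damage / cooldown
= 150 / 30
= 5.00

5.00 DPS


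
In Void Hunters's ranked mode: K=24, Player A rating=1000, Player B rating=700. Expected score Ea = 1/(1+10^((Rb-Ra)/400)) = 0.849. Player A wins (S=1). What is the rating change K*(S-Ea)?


Elo update: delta = K * (S - Ea), where S = 1 (wins)
S - Ea = 1 - 0.849 = 0.151
Rating change = 24 * 0.151
= 3.62

3.62 rating points


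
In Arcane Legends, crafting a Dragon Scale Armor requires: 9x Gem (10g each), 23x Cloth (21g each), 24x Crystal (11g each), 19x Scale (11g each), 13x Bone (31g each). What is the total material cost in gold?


Cost breakdown:
  Gem: 9 * 10 = 90
  Cloth: 23 * 21 = 483
  Crystal: 24 * 11 = 264
  Scale: 19 * 11 = 209
  Bone: 13 * 31 = 403
Total = 90 + 483 + 264 + 209 + 403 = 1449

1449 gold


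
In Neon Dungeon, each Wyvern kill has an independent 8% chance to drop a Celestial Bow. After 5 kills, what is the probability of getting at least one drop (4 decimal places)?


P(at least one) = 1 - P(none) = 1 - (1-p)^n
p = 8/100 = 0.08
1 - p = 0.92
(1 - p)^5 = 0.92^5 = 0.659082
P(at least one) = 1 - 0.659082 = 0.3409

0.3409


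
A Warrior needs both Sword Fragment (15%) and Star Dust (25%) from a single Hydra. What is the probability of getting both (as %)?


For independent events, P(both) = P(A) * P(B)
= 15% * 25%
= 375 / 100 %
= 3.75%

3.75%


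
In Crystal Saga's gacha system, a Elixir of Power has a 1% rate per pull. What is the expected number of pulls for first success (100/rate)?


Expected pulls for a geometric distribution = 1/p = 100 / rate%
= 100 / 1
= 100.0

100.0 pulls


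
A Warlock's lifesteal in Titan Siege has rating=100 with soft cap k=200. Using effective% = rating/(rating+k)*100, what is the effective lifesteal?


effective% = rating / (rating + k) * 100
= 100 / (100 + 200) * 100
= 100 / 300 * 100
= 0.333333 * 100
= 33.33%

33.33%


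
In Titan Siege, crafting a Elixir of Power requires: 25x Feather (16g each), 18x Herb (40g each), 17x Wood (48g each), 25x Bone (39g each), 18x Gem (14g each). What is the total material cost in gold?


Cost breakdown:
  Feather: 25 * 16 = 400
  Herb: 18 * 40 = 720
  Wood: 17 * 48 = 816
  Bone: 25 * 39 = 975
  Gem: 18 * 14 = 252
Total = 400 + 720 + 816 + 975 + 252 = 3163

3163 gold


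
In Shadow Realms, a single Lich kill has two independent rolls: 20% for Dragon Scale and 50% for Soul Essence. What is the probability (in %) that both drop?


For independent events, P(both) = P(A) * P(B)
= 20% * 50%
= 1000 / 100 %
= 10.0%

10.0%


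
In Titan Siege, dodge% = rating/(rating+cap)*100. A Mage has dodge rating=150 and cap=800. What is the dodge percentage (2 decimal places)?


dodge% = 150 / (150 + 800) * 100
= 150 / 950 * 100
= 0.157895 * 100
= 15.79%

15.79%


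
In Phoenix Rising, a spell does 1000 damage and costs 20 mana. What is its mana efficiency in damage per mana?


Efficiency = damage / mana
= 1000 / 20
= 50.00

50.00 dmg/mana


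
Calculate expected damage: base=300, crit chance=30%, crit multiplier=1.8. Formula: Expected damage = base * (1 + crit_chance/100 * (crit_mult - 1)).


E[dmg] = base * (1 + crit_chance * (crit_mult - 1))
cc as decimal = 30/100 = 0.3
cm - 1 = 1.8 - 1 = 0.8
Bonus factor = 0.3 * 0.8 = 0.24
Total multiplier = 1 + 0.24 = 1.24
Expected damage = 300 * 1.24 = 372.00

372.00 damage


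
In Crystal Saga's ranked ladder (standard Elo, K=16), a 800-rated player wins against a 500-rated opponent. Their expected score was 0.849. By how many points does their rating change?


Elo update: delta = K * (S - Ea), where S = 1 (wins)
S - Ea = 1 - 0.849 = 0.151
Rating change = 16 * 0.151
= 2.42

2.42 rating points


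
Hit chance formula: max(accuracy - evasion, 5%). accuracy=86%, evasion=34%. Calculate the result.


accuracy - evasion = 86 - 34 = 52
Apply floor: max(52, 5) = 52
Hit chance = 52%

52%


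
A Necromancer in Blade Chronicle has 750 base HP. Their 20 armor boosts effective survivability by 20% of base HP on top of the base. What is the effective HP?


EHP = 750 * (1 + 20/100)
= 750 * (1 + 0.2)
= 750 * 1.2
= 900.0

900.0 EHP


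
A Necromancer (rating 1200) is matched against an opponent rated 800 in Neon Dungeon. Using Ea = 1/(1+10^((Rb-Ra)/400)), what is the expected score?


Elo expected score: Ea = 1/(1 + 10^((Rb-Ra)/400))
Rb - Ra = 800 - 1200 = -400
(Rb-Ra)/400 = -400/400 = -1.0
10^-1.0 = 0.1
Ea = 1/(1 + 0.1) = 1/1.1 = 0.9091

0.9091


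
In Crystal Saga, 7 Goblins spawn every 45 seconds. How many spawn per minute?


Spawns per minute = count * (60 / interval)
= 7 * (60 / 45)
= 7 * 1.3333
= 9.33

9.33 per minute


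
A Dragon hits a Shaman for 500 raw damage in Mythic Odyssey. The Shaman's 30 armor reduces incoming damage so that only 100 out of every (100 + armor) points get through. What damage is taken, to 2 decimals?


actual = 500 * 100 / (100 + 30)
= 500 * 100 / 130
= 50000 / 130
= 384.62

384.62 damage


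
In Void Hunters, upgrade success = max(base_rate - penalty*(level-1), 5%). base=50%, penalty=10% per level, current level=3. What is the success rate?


raw_rate = 50 - 10 * (3 - 1)
= 50 - 10 * 2
= 50 - 20
= 30
Apply floor: max(30, 5) = 30%

30%


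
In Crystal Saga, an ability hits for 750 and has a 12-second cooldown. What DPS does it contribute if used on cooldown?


DPS = damage / cooldown
= 750 / 12
= 62.50

62.50 DPS


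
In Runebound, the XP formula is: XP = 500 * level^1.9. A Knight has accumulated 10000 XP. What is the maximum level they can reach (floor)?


XP = 500 * level^1.9, so level = (XP / 500)^(1/1.9)
= (10000 / 500)^(1/1.9)
= 20.0^0.5263
= 4.839
Floor: level = 4

level 4


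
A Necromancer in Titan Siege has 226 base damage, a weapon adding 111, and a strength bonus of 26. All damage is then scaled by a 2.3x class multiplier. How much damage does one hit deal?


Sum base + weapon + str = 226 + 111 + 26 = 363
Multiply by 2.3:
363 * 2.3 = 834.9

834.9 damage


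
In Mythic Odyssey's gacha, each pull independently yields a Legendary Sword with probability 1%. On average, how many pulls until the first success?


Expected pulls for a geometric distribution = 1/p = 100 / rate%
= 100 / 1
= 100.0

100.0 pulls


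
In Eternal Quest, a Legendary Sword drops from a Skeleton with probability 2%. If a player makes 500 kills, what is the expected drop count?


Expected drops = kills * (drop_rate / 100)
= 500 * (2 / 100)
= 500 * 0.02
= 10.0

10.0 drops


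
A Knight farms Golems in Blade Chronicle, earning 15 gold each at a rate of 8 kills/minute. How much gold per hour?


Gold per minute = 15 * 8 = 120
Gold per hour = 120 * 60 = 7200

7200 gold/hour


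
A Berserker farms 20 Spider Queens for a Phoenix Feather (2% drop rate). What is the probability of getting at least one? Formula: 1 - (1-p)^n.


P(at least one) = 1 - P(none) = 1 - (1-p)^n
p = 2/100 = 0.02
1 - p = 0.98
(1 - p)^20 = 0.98^20 = 0.667608
P(at least one) = 1 - 0.667608 = 0.3324

0.3324


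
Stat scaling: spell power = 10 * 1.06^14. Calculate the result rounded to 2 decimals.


value = base * growth^level
= 10 * 1.06^14
= 10 * 2.260904
= 22.61

22.61 spell power


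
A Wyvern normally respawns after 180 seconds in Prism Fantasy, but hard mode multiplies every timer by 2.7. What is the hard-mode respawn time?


Respawn time = base * multiplier
= 180 * 2.7
= 486.0 seconds

486.0 seconds


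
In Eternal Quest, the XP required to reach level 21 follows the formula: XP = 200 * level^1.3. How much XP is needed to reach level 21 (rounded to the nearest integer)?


XP = 200 * level^1.3
Substitute level = 21:
XP = 200 * 21^1.3
= 200 * 52.3462
= 10469

10469 XP


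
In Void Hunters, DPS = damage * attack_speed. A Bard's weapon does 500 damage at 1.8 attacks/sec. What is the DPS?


DPS = damage * attack_speed
= 500 * 1.8
= 900.0

900.0 DPS


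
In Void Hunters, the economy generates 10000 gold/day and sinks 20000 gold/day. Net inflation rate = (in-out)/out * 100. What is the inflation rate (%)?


Net gold = 10000 - 20000 = -10000
Inflation rate = net / sunk * 100 = -10000 / 20000 * 100
= -0.5 * 100
= -50.00%

-50.00%


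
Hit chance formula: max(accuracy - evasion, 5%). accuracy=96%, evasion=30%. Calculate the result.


accuracy - evasion = 96 - 30 = 66
Apply floor: max(66, 5) = 66
Hit chance = 66%

66%


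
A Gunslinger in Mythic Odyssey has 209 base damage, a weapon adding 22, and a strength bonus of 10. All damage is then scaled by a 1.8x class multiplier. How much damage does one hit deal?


Sum base + weapon + str = 209 + 22 + 10 = 241
Multiply by 1.8:
241 * 1.8 = 433.8

433.8 damage


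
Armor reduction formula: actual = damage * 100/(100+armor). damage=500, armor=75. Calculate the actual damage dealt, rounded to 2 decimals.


actual = 500 * 100 / (100 + 75)
= 500 * 100 / 175
= 50000 / 175
= 285.71

285.71 damage


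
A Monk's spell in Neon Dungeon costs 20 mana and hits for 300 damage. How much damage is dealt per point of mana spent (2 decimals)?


Efficiency = damage / mana
= 300 / 20
= 15.00

15.00 dmg/mana


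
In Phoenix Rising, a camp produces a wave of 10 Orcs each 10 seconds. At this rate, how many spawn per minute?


Spawns per minute = count * (60 / interval)
= 10 * (60 / 10)
= 10 * 6.0
= 60.0

60.0 per minute


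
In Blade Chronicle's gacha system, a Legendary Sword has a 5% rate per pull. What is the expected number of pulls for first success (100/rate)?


Expected pulls for a geometric distribution = 1/p = 100 / rate%
= 100 / 5
= 20.0

20.0 pulls


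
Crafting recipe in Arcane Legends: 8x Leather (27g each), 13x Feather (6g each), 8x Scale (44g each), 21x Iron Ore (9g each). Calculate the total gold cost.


Cost breakdown:
  Leather: 8 * 27 = 216
  Feather: 13 * 6 = 78
  Scale: 8 * 44 = 352
  Iron Ore: 21 * 9 = 189
Total = 216 + 78 + 352 + 189 = 835

835 gold


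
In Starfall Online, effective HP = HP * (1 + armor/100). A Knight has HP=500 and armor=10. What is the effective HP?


EHP = 500 * (1 + 10/100)
= 500 * (1 + 0.1)
= 500 * 1.1
= 550.0

550.0 EHP


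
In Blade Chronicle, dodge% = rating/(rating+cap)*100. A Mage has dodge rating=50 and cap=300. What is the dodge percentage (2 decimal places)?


dodge% = 50 / (50 + 300) * 100
= 50 / 350 * 100
= 0.142857 * 100
= 14.29%

14.29%


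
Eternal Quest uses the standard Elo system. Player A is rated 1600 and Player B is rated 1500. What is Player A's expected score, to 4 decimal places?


Elo expected score: Ea = 1/(1 + 10^((Rb-Ra)/400))
Rb - Ra = 1500 - 1600 = -100
(Rb-Ra)/400 = -100/400 = -0.25
10^-0.25 = 0.562341
Ea = 1/(1 + 0.562341) = 1/1.562341 = 0.6401

0.6401


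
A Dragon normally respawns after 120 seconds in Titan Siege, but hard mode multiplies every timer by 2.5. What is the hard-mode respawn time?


Respawn time = base * multiplier
= 120 * 2.5
= 300.0 seconds

300.0 seconds


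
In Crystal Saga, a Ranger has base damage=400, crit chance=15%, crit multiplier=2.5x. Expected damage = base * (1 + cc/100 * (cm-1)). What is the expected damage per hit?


E[dmg] = base * (1 + crit_chance * (crit_mult - 1))
cc as decimal = 15/100 = 0.15
cm - 1 = 2.5 - 1 = 1.5
Bonus factor = 0.15 * 1.5 = 0.225
Total multiplier = 1 + 0.225 = 1.225
Expected damage = 400 * 1.225 = 490.00

490.00 damage


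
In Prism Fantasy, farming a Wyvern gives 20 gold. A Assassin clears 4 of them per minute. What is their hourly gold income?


Gold per minute = 20 * 4 = 80
Gold per hour = 80 * 60 = 4800

4800 gold/hour


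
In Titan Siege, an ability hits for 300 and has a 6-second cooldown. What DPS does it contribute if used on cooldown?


DPS = damage / cooldown
= 300 / 6
= 50.00

50.00 DPS


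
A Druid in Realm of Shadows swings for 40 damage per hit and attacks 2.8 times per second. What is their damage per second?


DPS = damage * attack_speed
= 40 * 2.8
= 112.0

112.0 DPS


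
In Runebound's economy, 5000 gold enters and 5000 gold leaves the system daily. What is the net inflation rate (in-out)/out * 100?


Net gold = 5000 - 5000 = 0
Inflation rate = net / sunk * 100 = 0 / 5000 * 100
= 0.0 * 100
= 0.00%

0.00%


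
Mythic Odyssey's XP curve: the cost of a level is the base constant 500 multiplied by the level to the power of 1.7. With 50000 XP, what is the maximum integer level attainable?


XP = 500 * level^1.7, so level = (XP / 500)^(1/1.7)
= (50000 / 500)^(1/1.7)
= 100.0^0.5882
= 15.0131
Floor: level = 15

level 15


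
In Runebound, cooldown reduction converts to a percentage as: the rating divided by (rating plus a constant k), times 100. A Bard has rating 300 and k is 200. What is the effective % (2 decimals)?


effective% = rating / (rating + k) * 100
= 300 / (300 + 200) * 100
= 300 / 500 * 100
= 0.6 * 100
= 60.00%

60.00%


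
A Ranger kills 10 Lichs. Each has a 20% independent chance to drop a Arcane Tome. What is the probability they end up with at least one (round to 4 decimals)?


P(at least one) = 1 - P(none) = 1 - (1-p)^n
p = 20/100 = 0.2
1 - p = 0.8
(1 - p)^10 = 0.8^10 = 0.107374
P(at least one) = 1 - 0.107374 = 0.8926

0.8926


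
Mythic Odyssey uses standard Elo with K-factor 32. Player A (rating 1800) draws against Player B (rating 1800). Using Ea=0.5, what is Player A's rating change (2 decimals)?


Elo update: delta = K * (S - Ea), where S = 0.5 (draws)
S - Ea = 0.5 - 0.5 = 0.0
Rating change = 32 * 0.0
= 0.00

0.00 rating points


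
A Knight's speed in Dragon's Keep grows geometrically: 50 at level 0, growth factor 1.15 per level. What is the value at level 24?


value = base * growth^level
= 50 * 1.15^24
= 50 * 28.625176
= 1431.26

1431.26 speed


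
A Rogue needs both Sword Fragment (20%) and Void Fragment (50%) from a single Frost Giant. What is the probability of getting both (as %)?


For independent events, P(both) = P(A) * P(B)
= 20% * 50%
= 1000 / 100 %
= 10.0%

10.0%


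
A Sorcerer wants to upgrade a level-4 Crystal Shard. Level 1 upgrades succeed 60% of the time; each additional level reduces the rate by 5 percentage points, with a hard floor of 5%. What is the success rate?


raw_rate = 60 - 5 * (4 - 1)
= 60 - 5 * 3
= 60 - 15
= 45
Apply floor: max(45, 5) = 45%

45%


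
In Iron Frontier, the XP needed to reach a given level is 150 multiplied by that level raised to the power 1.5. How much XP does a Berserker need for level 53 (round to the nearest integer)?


XP = 150 * level^1.5
Substitute level = 53:
XP = 150 * 53^1.5
= 150 * 385.8458
= 57877

57877 XP


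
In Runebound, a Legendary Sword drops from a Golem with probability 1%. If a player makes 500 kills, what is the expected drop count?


Expected drops = kills * (drop_rate / 100)
= 500 * (1 / 100)
= 500 * 0.01
= 5.0

5.0 drops


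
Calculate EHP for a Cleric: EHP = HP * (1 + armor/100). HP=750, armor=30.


EHP = 750 * (1 + 30/100)
= 750 * (1 + 0.3)
= 750 * 1.3
= 975.0

975.0 EHP


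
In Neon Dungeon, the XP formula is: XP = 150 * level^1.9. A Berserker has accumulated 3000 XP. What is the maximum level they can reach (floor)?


XP = 150 * level^1.9, so level = (XP / 150)^(1/1.9)
= (3000 / 150)^(1/1.9)
= 20.0^0.5263
= 4.839
Floor: level = 4

level 4


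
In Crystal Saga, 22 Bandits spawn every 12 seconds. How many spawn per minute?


Spawns per minute = count * (60 / interval)
= 22 * (60 / 12)
= 22 * 5.0
= 110.0

110.0 per minute


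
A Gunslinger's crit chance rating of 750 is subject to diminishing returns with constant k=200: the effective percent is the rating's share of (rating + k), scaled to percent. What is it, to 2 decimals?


effective% = rating / (rating + k) * 100
= 750 / (750 + 200) * 100
= 750 / 950 * 100
= 0.789474 * 100
= 78.95%

78.95%


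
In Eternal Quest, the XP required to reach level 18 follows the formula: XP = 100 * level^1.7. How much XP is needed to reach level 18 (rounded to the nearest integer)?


XP = 100 * level^1.7
Substitute level = 18:
XP = 100 * 18^1.7
= 100 * 136.133
= 13613

13613 XP


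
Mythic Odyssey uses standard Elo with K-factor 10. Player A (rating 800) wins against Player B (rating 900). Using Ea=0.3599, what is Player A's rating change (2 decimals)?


Elo update: delta = K * (S - Ea), where S = 1 (wins)
S - Ea = 1 - 0.3599 = 0.6401
Rating change = 10 * 0.6401
= 6.40

6.40 rating points


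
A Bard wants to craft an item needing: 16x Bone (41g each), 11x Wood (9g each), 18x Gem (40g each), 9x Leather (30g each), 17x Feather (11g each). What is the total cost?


Cost breakdown:
  Bone: 16 * 41 = 656
  Wood: 11 * 9 = 99
  Gem: 18 * 40 = 720
  Leather: 9 * 30 = 270
  Feather: 17 * 11 = 187
Total = 656 + 99 + 720 + 270 + 187 = 1932

1932 gold


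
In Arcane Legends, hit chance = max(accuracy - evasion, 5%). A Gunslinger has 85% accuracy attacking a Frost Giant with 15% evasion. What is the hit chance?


accuracy - evasion = 85 - 15 = 70
Apply floor: max(70, 5) = 70
Hit chance = 70%

70%


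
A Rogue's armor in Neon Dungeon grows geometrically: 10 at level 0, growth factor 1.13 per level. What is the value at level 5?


value = base * growth^level
= 10 * 1.13^5
= 10 * 1.842435
= 18.42

18.42 armor


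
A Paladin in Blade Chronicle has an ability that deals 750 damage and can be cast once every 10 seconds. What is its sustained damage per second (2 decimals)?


DPS = damage / cooldown
= 750 / 10
= 75.00

75.00 DPS


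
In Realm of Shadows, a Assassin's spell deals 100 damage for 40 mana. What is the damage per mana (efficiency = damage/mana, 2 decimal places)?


Efficiency = damage / mana
= 100 / 40
= 2.50

2.50 dmg/mana


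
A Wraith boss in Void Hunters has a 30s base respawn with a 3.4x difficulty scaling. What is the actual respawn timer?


Respawn time = base * multiplier
= 30 * 3.4
= 102.0 seconds

102.0 seconds


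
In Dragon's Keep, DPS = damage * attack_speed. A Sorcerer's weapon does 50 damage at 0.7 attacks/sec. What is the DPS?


DPS = damage * attack_speed
= 50 * 0.7
= 35.0

35.0 DPS


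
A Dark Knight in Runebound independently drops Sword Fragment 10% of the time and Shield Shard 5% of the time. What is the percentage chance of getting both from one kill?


For independent events, P(both) = P(A) * P(B)
= 10% * 5%
= 50 / 100 %
= 0.5%

0.5%


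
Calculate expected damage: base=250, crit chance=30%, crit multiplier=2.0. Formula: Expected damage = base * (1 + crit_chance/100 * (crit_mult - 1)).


E[dmg] = base * (1 + crit_chance * (crit_mult - 1))
cc as decimal = 30/100 = 0.3
cm - 1 = 2.0 - 1 = 1.0
Bonus factor = 0.3 * 1.0 = 0.3
Total multiplier = 1 + 0.3 = 1.3
Expected damage = 250 * 1.3 = 325.00

325.00 damage


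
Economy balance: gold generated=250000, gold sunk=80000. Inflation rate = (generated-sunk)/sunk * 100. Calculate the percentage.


Net gold = 250000 - 80000 = 170000
Inflation rate = net / sunk * 100 = 170000 / 80000 * 100
= 2.125 * 100
= 212.50%

212.50%


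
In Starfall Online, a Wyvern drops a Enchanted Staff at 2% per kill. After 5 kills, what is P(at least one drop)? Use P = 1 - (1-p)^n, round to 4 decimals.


P(at least one) = 1 - P(none) = 1 - (1-p)^n
p = 2/100 = 0.02
1 - p = 0.98
(1 - p)^5 = 0.98^5 = 0.903921
P(at least one) = 1 - 0.903921 = 0.0961

0.0961


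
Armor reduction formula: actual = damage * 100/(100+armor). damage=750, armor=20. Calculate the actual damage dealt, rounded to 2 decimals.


actual = 750 * 100 / (100 + 20)
= 750 * 100 / 120
= 75000 / 120
= 625.00

625.00 damage


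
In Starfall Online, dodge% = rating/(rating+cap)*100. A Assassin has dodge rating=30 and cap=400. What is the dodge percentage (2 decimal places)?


dodge% = 30 / (30 + 400) * 100
= 30 / 430 * 100
= 0.069767 * 100
= 6.98%

6.98%


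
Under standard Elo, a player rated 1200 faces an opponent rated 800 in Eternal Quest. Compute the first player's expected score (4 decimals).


Elo expected score: Ea = 1/(1 + 10^((Rb-Ra)/400))
Rb - Ra = 800 - 1200 = -400
(Rb-Ra)/400 = -400/400 = -1.0
10^-1.0 = 0.1
Ea = 1/(1 + 0.1) = 1/1.1 = 0.9091

0.9091


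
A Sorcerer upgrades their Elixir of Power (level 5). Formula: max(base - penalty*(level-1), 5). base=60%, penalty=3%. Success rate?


raw_rate = 60 - 3 * (5 - 1)
= 60 - 3 * 4
= 60 - 12
= 48
Apply floor: max(48, 5) = 48%

48%


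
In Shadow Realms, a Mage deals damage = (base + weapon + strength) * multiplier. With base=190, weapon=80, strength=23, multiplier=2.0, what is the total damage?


Sum base + weapon + str = 190 + 80 + 23 = 293
Multiply by 2.0:
293 * 2.0 = 586.0

586.0 damage


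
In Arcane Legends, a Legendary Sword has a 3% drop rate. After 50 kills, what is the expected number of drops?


Expected drops = kills * (drop_rate / 100)
= 50 * (3 / 100)
= 50 * 0.03
= 1.5

1.5 drops


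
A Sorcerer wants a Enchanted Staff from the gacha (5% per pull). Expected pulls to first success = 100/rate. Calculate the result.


Expected pulls for a geometric distribution = 1/p = 100 / rate%
= 100 / 5
= 20.0

20.0 pulls


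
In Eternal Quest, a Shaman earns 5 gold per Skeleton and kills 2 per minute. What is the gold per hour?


Gold per minute = 5 * 2 = 10
Gold per hour = 10 * 60 = 600

600 gold/hour


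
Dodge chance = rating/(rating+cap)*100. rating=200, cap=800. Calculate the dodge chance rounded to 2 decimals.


dodge% = 200 / (200 + 800) * 100
= 200 / 1000 * 100
= 0.2 * 100
= 20.00%

20.00%


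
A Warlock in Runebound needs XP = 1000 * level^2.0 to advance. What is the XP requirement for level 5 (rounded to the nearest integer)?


XP = 1000 * level^2.0
Substitute level = 5:
XP = 1000 * 5^2.0
= 1000 * 25.0
= 25000

25000 XP


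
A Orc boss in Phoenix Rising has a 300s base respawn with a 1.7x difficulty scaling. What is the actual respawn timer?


Respawn time = base * multiplier
= 300 * 1.7
= 510.0 seconds

510.0 seconds


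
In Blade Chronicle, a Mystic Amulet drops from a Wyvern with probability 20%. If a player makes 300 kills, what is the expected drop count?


Expected drops = kills * (drop_rate / 100)
= 300 * (20 / 100)
= 300 * 0.2
= 60.0

60.0 drops


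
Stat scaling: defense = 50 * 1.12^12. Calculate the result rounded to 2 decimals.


value = base * growth^level
= 50 * 1.12^12
= 50 * 3.895976
= 194.80

194.80 defense


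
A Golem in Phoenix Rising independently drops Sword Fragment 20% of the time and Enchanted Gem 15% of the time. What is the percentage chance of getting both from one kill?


For independent events, P(both) = P(A) * P(B)
= 20% * 15%
= 300 / 100 %
= 3.0%

3.0%


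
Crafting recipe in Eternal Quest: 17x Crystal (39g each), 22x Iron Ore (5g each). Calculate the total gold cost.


Cost breakdown:
  Crystal: 17 * 39 = 663
  Iron Ore: 22 * 5 = 110
Total = 663 + 110 = 773

773 gold


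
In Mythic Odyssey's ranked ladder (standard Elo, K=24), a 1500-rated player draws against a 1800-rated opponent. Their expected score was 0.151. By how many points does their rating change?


Elo update: delta = K * (S - Ea), where S = 0.5 (draws)
S - Ea = 0.5 - 0.151 = 0.349
Rating change = 24 * 0.349
= 8.38

8.38 rating points


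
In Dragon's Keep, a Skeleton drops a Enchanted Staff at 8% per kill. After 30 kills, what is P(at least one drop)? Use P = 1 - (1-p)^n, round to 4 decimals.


P(at least one) = 1 - P(none) = 1 - (1-p)^n
p = 8/100 = 0.08
1 - p = 0.92
(1 - p)^30 = 0.92^30 = 0.081966
P(at least one) = 1 - 0.081966 = 0.9180

0.9180


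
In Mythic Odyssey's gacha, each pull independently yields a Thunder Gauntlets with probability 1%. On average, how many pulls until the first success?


Expected pulls for a geometric distribution = 1/p = 100 / rate%
= 100 / 1
= 100.0

100.0 pulls


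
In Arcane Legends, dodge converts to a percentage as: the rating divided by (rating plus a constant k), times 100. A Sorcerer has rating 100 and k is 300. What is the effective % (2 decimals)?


effective% = rating / (rating + k) * 100
= 100 / (100 + 300) * 100
= 100 / 400 * 100
= 0.25 * 100
= 25.00%

25.00%


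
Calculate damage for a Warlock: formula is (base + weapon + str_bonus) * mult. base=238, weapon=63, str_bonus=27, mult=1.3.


Sum base + weapon + str = 238 + 63 + 27 = 328
Multiply by 1.3:
328 * 1.3 = 426.4

426.4 damage
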